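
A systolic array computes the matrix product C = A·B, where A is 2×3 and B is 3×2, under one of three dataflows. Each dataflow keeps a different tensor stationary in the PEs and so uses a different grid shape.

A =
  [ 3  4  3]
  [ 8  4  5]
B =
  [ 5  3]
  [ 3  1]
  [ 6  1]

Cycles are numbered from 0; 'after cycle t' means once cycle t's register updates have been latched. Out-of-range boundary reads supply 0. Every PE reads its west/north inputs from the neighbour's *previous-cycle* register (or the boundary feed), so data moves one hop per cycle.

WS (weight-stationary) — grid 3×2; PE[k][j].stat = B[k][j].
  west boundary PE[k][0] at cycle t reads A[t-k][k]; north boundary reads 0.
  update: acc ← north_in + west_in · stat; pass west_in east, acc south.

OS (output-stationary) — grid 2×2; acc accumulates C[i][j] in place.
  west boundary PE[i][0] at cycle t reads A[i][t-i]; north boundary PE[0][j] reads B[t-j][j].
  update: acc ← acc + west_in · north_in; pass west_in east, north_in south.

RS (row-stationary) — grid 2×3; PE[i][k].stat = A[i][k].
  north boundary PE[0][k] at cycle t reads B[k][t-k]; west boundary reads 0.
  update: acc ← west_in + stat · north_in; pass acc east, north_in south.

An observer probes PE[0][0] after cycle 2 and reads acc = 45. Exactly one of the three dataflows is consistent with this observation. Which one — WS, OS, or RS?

dataflow = OS

Under WS (3×2), PE[0][0]:
  [0] (0,0) acc=15 (h:3 v:15)
  [1] (0,0) acc=40 (h:8 v:40)
  [2] (0,0) acc=0 (h:0 v:0)
Under OS (2×2), PE[0][0]:
  [0] (0,0) acc=15 (h:3 v:5)
  [1] (0,0) acc=27 (h:4 v:3)
  [2] (0,0) acc=45 (h:3 v:6)
Under RS (2×3), PE[0][0]:
  [0] (0,0) acc=15 (h:15 v:5)
  [1] (0,0) acc=9 (h:9 v:3)
  [2] (0,0) acc=0 (h:0 v:0)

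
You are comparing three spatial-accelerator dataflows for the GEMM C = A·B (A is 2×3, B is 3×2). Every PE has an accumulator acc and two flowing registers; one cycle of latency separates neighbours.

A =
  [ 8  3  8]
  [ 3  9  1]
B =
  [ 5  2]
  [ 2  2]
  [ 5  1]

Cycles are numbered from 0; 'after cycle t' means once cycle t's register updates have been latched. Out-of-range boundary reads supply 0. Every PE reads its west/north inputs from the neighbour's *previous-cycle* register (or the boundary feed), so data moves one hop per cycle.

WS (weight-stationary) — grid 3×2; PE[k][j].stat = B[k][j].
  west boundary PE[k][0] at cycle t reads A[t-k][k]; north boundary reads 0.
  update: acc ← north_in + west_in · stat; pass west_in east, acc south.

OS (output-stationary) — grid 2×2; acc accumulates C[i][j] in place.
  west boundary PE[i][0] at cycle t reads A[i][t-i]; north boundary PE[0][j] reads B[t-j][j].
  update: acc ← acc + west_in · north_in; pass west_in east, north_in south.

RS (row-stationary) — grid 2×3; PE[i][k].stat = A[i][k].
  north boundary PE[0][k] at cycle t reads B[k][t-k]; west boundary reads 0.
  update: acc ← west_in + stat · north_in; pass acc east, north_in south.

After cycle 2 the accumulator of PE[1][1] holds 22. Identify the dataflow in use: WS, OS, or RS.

WS [3×2] PE[1][1] across cycles:
  after 0 — PE[1][1] acc=0, pass-E 0, pass-S 0
  after 1 — PE[1][1] acc=0, pass-E 0, pass-S 0
  after 2 — PE[1][1] acc=22, pass-E 3, pass-S 22
OS [2×2] PE[1][1] across cycles:
  after 0 — PE[1][1] acc=0, pass-E 0, pass-S 0
  after 1 — PE[1][1] acc=0, pass-E 0, pass-S 0
  after 2 — PE[1][1] acc=6, pass-E 3, pass-S 2
RS [2×3] PE[1][1] across cycles:
  after 0 — PE[1][1] acc=0, pass-E 0, pass-S 0
  after 1 — PE[1][1] acc=0, pass-E 0, pass-S 0
  after 2 — PE[1][1] acc=33, pass-E 33, pass-S 2

dataflow = WS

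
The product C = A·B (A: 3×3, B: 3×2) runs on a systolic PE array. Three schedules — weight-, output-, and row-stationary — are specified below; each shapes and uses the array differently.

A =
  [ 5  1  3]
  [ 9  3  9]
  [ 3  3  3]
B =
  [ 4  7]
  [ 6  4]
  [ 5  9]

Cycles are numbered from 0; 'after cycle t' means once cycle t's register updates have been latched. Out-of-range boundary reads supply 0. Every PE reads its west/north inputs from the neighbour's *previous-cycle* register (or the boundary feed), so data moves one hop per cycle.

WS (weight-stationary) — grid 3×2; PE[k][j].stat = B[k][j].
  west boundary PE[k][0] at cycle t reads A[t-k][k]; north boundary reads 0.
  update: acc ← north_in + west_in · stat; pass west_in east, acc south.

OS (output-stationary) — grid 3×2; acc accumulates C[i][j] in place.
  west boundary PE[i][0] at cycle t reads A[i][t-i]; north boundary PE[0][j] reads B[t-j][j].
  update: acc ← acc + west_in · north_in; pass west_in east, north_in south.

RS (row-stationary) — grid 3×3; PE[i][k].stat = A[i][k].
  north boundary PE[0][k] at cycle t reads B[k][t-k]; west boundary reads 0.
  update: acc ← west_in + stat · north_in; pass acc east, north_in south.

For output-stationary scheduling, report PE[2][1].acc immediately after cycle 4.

PE[2][1].acc = 33

Tracing OS — 3×2 array, target PE[2][1]:
  cycle 0: PE[1][1] → acc 0, east 0, south 0
  cycle 0: PE[2][0] → acc 0, east 0, south 0
  cycle 0: PE[2][1] → acc 0, east 0, south 0
  cycle 1: PE[1][1] → acc 0, east 0, south 0
  cycle 1: PE[2][0] → acc 0, east 0, south 0
  cycle 1: PE[2][1] → acc 0, east 0, south 0
  cycle 2: PE[1][1] → acc 63, east 9, south 7
  cycle 2: PE[2][0] → acc 12, east 3, south 4
  cycle 2: PE[2][1] → acc 0, east 0, south 0
  cycle 3: PE[1][1] → acc 75, east 3, south 4
  cycle 3: PE[2][0] → acc 30, east 3, south 6
  cycle 3: PE[2][1] → acc 21, east 3, south 7
  cycle 4: PE[1][1] → acc 156, east 9, south 9
  cycle 4: PE[2][0] → acc 45, east 3, south 5
  cycle 4: PE[2][1] → acc 33, east 3, south 4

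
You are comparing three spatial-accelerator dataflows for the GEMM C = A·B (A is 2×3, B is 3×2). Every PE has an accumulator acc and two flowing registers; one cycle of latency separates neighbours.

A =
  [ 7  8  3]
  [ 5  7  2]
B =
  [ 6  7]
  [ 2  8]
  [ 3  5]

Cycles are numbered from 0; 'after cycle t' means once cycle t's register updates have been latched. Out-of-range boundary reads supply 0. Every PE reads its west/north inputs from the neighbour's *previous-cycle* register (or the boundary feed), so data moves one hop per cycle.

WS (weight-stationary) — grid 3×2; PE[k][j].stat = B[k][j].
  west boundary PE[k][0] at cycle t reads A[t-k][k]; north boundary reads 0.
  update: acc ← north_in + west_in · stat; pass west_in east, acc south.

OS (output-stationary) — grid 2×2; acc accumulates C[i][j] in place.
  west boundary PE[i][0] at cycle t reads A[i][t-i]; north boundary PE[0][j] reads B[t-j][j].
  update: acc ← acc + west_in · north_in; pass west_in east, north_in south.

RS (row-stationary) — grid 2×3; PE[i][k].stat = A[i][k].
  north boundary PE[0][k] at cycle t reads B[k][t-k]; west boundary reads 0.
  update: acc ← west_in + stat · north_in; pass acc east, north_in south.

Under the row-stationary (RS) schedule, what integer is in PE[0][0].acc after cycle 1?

PE[0][0].acc = 49

RS (2×3). Following PE[0][0] plus its west/north inputs:
  @0  [0,0]  acc 42  |  →42  ↓6
  @1  [0,0]  acc 49  |  →49  ↓7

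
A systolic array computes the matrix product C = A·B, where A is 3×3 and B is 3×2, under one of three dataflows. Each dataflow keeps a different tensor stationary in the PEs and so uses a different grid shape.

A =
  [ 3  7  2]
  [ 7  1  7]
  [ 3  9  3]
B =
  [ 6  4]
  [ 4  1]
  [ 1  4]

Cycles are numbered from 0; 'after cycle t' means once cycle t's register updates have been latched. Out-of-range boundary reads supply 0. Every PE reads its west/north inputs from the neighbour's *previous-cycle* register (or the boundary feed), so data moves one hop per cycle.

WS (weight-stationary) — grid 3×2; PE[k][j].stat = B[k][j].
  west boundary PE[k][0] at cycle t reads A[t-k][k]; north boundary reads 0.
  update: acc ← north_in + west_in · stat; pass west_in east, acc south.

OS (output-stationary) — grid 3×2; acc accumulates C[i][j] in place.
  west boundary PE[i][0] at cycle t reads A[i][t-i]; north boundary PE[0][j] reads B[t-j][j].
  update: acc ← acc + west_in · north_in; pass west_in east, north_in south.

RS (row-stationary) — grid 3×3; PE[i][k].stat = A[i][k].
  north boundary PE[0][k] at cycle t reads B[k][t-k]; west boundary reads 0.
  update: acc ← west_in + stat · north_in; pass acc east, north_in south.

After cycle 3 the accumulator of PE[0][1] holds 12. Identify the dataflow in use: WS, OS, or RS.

dataflow = WS

Under WS (3×2), PE[0][1]:
  cycle 0: PE[0][1] → acc 0, east 0, south 0
  cycle 1: PE[0][1] → acc 12, east 3, south 12
  cycle 2: PE[0][1] → acc 28, east 7, south 28
  cycle 3: PE[0][1] → acc 12, east 3, south 12
Under OS (3×2), PE[0][1]:
  cycle 0: PE[0][1] → acc 0, east 0, south 0
  cycle 1: PE[0][1] → acc 12, east 3, south 4
  cycle 2: PE[0][1] → acc 19, east 7, south 1
  cycle 3: PE[0][1] → acc 27, east 2, south 4
Under RS (3×3), PE[0][1]:
  cycle 0: PE[0][1] → acc 0, east 0, south 0
  cycle 1: PE[0][1] → acc 46, east 46, south 4
  cycle 2: PE[0][1] → acc 19, east 19, south 1
  cycle 3: PE[0][1] → acc 0, east 0, south 0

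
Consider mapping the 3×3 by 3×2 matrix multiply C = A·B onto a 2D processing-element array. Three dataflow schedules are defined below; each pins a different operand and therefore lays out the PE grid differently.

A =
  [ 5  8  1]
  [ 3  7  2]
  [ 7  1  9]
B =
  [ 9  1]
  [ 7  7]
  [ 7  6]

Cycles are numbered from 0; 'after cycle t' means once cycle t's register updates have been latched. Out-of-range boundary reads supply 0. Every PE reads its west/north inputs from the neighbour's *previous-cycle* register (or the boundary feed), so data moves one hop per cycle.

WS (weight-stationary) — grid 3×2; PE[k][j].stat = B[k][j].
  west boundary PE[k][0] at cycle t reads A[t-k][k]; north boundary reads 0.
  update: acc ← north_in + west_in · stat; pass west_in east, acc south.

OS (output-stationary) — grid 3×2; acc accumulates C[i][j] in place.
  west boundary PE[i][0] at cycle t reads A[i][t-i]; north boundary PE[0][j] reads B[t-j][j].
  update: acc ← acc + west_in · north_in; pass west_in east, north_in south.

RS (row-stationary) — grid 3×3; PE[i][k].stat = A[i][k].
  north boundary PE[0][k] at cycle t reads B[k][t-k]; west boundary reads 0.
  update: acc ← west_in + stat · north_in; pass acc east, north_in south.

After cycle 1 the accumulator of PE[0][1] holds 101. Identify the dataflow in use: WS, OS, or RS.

dataflow = RS

— WS: 3×2; PE[0][1] trace:
  0: (0,1).acc=0  regs=<0,0>
  1: (0,1).acc=5  regs=<5,5>
— OS: 3×2; PE[0][1] trace:
  0: (0,1).acc=0  regs=<0,0>
  1: (0,1).acc=5  regs=<5,1>
— RS: 3×3; PE[0][1] trace:
  0: (0,1).acc=0  regs=<0,0>
  1: (0,1).acc=101  regs=<101,7>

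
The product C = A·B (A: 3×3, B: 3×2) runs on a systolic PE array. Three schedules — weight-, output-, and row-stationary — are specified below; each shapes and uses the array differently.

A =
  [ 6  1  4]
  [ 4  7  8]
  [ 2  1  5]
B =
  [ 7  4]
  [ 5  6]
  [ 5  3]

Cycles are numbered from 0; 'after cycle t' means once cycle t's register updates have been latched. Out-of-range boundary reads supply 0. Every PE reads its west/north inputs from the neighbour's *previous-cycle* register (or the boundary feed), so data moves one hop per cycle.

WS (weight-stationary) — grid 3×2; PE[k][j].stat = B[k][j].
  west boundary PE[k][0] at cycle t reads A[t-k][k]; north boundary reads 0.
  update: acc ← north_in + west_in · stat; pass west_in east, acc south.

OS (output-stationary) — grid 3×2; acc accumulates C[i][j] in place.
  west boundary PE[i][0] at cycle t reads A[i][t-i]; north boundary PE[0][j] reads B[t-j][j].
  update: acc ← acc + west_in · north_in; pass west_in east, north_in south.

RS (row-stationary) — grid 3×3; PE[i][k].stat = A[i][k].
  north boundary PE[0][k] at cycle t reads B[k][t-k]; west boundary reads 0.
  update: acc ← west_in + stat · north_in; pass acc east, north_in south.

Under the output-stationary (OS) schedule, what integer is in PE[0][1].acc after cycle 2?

OS 3×2: PE[0][1] cycle-by-cycle (with neighbour feeds):
  c0 r0c0: 42 / 6 / 7
  c0 r0c1: 0 / 0 / 0
  c1 r0c0: 47 / 1 / 5
  c1 r0c1: 24 / 6 / 4
  c2 r0c0: 67 / 4 / 5
  c2 r0c1: 30 / 1 / 6

PE[0][1].acc = 30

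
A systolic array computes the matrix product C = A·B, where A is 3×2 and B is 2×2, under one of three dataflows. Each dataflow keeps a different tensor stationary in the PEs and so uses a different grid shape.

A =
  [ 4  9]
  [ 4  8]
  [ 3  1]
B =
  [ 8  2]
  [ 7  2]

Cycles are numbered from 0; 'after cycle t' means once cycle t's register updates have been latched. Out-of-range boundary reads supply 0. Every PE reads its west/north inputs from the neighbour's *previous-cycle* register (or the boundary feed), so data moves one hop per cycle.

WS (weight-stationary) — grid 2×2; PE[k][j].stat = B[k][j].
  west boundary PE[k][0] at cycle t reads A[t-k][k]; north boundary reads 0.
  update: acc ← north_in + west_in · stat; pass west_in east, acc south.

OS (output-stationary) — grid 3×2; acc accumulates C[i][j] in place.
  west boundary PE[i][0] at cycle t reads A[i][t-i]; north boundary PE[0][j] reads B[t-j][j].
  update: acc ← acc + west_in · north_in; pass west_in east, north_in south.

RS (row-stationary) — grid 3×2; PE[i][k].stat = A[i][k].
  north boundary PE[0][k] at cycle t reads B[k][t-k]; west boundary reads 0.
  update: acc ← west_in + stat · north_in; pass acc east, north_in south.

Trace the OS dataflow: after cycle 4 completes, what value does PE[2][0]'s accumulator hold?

PE[2][0].acc = 31

OS 3×2: PE[2][0] cycle-by-cycle (with neighbour feeds):
  0: (1,0).acc=0  regs=<0,0>
  0: (2,0).acc=0  regs=<0,0>
  1: (1,0).acc=32  regs=<4,8>
  1: (2,0).acc=0  regs=<0,0>
  2: (1,0).acc=88  regs=<8,7>
  2: (2,0).acc=24  regs=<3,8>
  3: (1,0).acc=88  regs=<0,0>
  3: (2,0).acc=31  regs=<1,7>
  4: (1,0).acc=88  regs=<0,0>
  4: (2,0).acc=31  regs=<0,0>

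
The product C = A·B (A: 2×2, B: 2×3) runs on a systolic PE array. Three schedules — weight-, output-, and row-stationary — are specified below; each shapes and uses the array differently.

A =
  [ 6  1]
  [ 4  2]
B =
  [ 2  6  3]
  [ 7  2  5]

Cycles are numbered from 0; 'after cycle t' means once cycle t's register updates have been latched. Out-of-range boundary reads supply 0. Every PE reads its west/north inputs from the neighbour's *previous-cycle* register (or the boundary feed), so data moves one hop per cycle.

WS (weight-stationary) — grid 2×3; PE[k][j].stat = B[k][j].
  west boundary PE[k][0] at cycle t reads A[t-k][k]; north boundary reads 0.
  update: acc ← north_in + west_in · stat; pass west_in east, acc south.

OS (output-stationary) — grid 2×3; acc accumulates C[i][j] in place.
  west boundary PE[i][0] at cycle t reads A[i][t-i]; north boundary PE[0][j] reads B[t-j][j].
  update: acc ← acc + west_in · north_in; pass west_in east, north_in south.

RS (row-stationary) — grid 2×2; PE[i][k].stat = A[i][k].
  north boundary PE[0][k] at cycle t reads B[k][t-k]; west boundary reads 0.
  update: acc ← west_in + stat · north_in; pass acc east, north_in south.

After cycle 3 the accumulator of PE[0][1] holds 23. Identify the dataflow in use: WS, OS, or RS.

Under WS (2×3), PE[0][1]:
  after 0 — PE[0][1] acc=0, pass-E 0, pass-S 0
  after 1 — PE[0][1] acc=36, pass-E 6, pass-S 36
  after 2 — PE[0][1] acc=24, pass-E 4, pass-S 24
  after 3 — PE[0][1] acc=0, pass-E 0, pass-S 0
Under OS (2×3), PE[0][1]:
  after 0 — PE[0][1] acc=0, pass-E 0, pass-S 0
  after 1 — PE[0][1] acc=36, pass-E 6, pass-S 6
  after 2 — PE[0][1] acc=38, pass-E 1, pass-S 2
  after 3 — PE[0][1] acc=38, pass-E 0, pass-S 0
Under RS (2×2), PE[0][1]:
  after 0 — PE[0][1] acc=0, pass-E 0, pass-S 0
  after 1 — PE[0][1] acc=19, pass-E 19, pass-S 7
  after 2 — PE[0][1] acc=38, pass-E 38, pass-S 2
  after 3 — PE[0][1] acc=23, pass-E 23, pass-S 5

dataflow = RS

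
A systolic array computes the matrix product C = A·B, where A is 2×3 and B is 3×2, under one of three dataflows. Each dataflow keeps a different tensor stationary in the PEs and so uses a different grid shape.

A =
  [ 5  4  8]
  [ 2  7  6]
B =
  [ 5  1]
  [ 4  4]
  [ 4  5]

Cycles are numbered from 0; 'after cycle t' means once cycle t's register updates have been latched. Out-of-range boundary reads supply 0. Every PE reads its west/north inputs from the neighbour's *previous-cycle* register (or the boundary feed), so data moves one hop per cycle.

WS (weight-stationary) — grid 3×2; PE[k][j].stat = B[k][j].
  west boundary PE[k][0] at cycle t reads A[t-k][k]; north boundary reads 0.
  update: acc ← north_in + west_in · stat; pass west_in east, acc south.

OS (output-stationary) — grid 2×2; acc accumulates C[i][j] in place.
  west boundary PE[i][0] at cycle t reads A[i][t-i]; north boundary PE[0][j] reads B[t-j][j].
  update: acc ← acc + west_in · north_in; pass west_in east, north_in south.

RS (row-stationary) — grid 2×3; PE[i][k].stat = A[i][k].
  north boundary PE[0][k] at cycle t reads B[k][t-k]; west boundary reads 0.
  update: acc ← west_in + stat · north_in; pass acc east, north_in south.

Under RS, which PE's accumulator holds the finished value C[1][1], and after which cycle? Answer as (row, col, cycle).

Under RS, C[1][1] lands at PE[1][2]:
  [0] (1,2) acc=0 (h:0 v:0)
  [1] (1,2) acc=0 (h:0 v:0)
  [2] (1,2) acc=0 (h:0 v:0)
  [3] (1,2) acc=62 (h:62 v:4)
  [4] (1,2) acc=60 (h:60 v:5)

(row, col, cycle) = (1, 2, 4)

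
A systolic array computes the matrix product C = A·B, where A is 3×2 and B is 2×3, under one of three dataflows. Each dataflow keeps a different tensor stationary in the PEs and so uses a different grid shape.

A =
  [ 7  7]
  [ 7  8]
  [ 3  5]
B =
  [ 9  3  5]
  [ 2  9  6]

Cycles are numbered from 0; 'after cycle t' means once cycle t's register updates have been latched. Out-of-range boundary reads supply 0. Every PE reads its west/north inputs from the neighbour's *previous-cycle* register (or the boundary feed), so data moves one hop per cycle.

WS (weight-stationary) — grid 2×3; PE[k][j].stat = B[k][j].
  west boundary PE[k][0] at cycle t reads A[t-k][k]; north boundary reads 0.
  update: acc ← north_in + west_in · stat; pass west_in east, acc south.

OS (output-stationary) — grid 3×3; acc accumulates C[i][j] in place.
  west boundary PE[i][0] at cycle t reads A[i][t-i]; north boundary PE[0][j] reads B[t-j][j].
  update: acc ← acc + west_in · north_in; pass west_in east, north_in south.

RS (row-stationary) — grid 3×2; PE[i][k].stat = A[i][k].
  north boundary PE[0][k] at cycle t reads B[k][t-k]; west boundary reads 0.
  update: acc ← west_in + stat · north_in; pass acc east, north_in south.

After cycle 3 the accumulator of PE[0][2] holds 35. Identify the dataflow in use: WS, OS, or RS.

— WS: 2×3; PE[0][2] trace:
  c0 r0c2: 0 / 0 / 0
  c1 r0c2: 0 / 0 / 0
  c2 r0c2: 35 / 7 / 35
  c3 r0c2: 35 / 7 / 35
— OS: 3×3; PE[0][2] trace:
  c0 r0c2: 0 / 0 / 0
  c1 r0c2: 0 / 0 / 0
  c2 r0c2: 35 / 7 / 5
  c3 r0c2: 77 / 7 / 6
— RS: 3×2 array has no PE[0][2].

dataflow = WS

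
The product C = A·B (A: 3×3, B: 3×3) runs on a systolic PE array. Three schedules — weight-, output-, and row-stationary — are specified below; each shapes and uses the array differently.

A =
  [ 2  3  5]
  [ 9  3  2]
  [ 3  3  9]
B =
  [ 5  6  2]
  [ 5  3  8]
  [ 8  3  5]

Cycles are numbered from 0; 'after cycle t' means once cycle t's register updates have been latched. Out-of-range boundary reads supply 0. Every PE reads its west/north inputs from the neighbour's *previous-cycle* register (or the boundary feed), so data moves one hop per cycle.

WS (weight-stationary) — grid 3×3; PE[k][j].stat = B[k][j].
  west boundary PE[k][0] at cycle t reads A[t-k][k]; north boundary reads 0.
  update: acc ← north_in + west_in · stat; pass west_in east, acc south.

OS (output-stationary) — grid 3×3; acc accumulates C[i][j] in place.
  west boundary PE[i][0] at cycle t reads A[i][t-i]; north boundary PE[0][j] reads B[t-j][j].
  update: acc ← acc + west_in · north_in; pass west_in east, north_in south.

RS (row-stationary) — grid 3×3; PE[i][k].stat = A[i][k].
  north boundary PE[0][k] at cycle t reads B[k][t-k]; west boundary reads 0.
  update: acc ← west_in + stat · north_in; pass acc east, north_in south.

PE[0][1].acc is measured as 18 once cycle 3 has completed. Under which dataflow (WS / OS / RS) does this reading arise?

dataflow = WS

— WS: 3×3; PE[0][1] trace:
  after 0 — PE[0][1] acc=0, pass-E 0, pass-S 0
  after 1 — PE[0][1] acc=12, pass-E 2, pass-S 12
  after 2 — PE[0][1] acc=54, pass-E 9, pass-S 54
  after 3 — PE[0][1] acc=18, pass-E 3, pass-S 18
— OS: 3×3; PE[0][1] trace:
  after 0 — PE[0][1] acc=0, pass-E 0, pass-S 0
  after 1 — PE[0][1] acc=12, pass-E 2, pass-S 6
  after 2 — PE[0][1] acc=21, pass-E 3, pass-S 3
  after 3 — PE[0][1] acc=36, pass-E 5, pass-S 3
— RS: 3×3; PE[0][1] trace:
  after 0 — PE[0][1] acc=0, pass-E 0, pass-S 0
  after 1 — PE[0][1] acc=25, pass-E 25, pass-S 5
  after 2 — PE[0][1] acc=21, pass-E 21, pass-S 3
  after 3 — PE[0][1] acc=28, pass-E 28, pass-S 8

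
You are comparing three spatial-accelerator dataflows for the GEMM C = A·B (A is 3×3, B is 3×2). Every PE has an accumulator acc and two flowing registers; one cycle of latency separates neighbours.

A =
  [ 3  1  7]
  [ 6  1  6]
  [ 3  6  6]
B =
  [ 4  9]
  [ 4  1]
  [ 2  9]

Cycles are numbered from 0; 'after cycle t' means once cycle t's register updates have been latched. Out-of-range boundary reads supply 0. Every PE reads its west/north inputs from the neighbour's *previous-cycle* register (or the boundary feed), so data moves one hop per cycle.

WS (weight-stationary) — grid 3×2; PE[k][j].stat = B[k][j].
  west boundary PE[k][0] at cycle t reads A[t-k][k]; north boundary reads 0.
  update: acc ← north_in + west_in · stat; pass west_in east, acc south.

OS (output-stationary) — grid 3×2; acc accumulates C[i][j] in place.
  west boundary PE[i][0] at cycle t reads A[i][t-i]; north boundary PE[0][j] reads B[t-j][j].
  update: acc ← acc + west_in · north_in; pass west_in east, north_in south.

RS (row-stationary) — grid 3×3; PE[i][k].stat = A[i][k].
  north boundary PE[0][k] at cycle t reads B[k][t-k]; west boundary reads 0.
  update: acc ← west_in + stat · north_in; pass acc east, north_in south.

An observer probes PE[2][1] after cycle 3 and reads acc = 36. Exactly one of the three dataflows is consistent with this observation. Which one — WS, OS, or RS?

dataflow = RS

WS (3×2 grid), PE[2][1]:
  t=0 PE[2][1]: acc=0 h=0 v=0
  t=1 PE[2][1]: acc=0 h=0 v=0
  t=2 PE[2][1]: acc=0 h=0 v=0
  t=3 PE[2][1]: acc=91 h=7 v=91
OS (3×2 grid), PE[2][1]:
  t=0 PE[2][1]: acc=0 h=0 v=0
  t=1 PE[2][1]: acc=0 h=0 v=0
  t=2 PE[2][1]: acc=0 h=0 v=0
  t=3 PE[2][1]: acc=27 h=3 v=9
RS (3×3 grid), PE[2][1]:
  t=0 PE[2][1]: acc=0 h=0 v=0
  t=1 PE[2][1]: acc=0 h=0 v=0
  t=2 PE[2][1]: acc=0 h=0 v=0
  t=3 PE[2][1]: acc=36 h=36 v=4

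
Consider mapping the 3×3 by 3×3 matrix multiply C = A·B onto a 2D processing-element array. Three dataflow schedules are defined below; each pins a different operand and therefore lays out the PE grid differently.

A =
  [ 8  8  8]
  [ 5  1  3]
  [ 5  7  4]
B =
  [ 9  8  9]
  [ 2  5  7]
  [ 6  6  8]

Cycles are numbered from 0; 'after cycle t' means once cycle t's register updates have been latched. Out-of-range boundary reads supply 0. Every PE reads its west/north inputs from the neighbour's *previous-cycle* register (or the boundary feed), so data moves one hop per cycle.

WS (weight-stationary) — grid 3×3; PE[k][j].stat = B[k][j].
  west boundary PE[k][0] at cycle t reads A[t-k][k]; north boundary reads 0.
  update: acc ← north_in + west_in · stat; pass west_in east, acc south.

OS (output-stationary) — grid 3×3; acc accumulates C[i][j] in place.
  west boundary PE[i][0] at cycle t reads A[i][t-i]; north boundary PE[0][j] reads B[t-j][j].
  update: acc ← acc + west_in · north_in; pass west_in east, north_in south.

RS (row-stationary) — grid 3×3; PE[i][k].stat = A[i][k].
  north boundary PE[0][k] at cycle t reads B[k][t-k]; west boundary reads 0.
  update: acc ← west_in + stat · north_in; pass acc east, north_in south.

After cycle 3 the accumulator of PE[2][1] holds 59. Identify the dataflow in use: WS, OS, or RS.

dataflow = RS

WS (3×3 grid), PE[2][1]:
  step 0 · PE2,1: acc=0; fwd→0 fwd↓0
  step 1 · PE2,1: acc=0; fwd→0 fwd↓0
  step 2 · PE2,1: acc=0; fwd→0 fwd↓0
  step 3 · PE2,1: acc=152; fwd→8 fwd↓152
OS (3×3 grid), PE[2][1]:
  step 0 · PE2,1: acc=0; fwd→0 fwd↓0
  step 1 · PE2,1: acc=0; fwd→0 fwd↓0
  step 2 · PE2,1: acc=0; fwd→0 fwd↓0
  step 3 · PE2,1: acc=40; fwd→5 fwd↓8
RS (3×3 grid), PE[2][1]:
  step 0 · PE2,1: acc=0; fwd→0 fwd↓0
  step 1 · PE2,1: acc=0; fwd→0 fwd↓0
  step 2 · PE2,1: acc=0; fwd→0 fwd↓0
  step 3 · PE2,1: acc=59; fwd→59 fwd↓2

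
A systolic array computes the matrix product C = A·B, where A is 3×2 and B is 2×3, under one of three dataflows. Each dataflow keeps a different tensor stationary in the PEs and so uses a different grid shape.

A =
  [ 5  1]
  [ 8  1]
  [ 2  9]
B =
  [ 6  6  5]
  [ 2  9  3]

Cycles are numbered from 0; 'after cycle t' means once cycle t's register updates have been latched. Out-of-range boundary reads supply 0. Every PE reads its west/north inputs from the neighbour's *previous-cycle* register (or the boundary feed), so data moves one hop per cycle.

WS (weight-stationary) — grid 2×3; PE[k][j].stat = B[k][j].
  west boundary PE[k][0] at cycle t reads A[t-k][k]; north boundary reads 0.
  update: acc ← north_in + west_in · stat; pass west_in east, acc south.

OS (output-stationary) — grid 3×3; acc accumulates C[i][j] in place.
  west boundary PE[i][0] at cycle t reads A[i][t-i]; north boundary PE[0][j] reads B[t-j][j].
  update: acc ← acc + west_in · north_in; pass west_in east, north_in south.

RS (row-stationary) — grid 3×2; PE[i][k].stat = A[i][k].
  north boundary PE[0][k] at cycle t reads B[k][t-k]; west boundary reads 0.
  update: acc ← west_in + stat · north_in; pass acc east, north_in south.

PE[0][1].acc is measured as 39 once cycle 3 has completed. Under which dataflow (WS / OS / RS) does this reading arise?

— WS: 2×3; PE[0][1] trace:
  0: (0,1).acc=0  regs=<0,0>
  1: (0,1).acc=30  regs=<5,30>
  2: (0,1).acc=48  regs=<8,48>
  3: (0,1).acc=12  regs=<2,12>
— OS: 3×3; PE[0][1] trace:
  0: (0,1).acc=0  regs=<0,0>
  1: (0,1).acc=30  regs=<5,6>
  2: (0,1).acc=39  regs=<1,9>
  3: (0,1).acc=39  regs=<0,0>
— RS: 3×2; PE[0][1] trace:
  0: (0,1).acc=0  regs=<0,0>
  1: (0,1).acc=32  regs=<32,2>
  2: (0,1).acc=39  regs=<39,9>
  3: (0,1).acc=28  regs=<28,3>

dataflow = OS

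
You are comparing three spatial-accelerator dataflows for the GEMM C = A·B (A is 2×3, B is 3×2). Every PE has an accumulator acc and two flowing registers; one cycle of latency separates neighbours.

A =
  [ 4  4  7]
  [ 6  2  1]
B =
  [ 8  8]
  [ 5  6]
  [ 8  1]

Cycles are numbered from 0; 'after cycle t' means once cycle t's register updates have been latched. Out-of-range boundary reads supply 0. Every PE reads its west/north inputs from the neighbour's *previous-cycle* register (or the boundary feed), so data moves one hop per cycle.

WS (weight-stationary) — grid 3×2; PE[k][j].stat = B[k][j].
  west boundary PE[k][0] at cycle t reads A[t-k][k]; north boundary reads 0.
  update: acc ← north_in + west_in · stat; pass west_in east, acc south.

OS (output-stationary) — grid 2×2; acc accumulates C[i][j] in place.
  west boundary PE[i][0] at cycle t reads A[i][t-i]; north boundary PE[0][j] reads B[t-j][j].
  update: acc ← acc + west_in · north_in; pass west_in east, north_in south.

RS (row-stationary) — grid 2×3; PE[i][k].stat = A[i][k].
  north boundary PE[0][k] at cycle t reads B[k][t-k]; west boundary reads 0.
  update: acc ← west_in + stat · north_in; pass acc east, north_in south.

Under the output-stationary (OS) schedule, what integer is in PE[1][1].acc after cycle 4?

OS on a 2×2 grid — tracing PE[1][1] and its feeders:
  t=0 PE[0][1]: acc=0 h=0 v=0
  t=0 PE[1][0]: acc=0 h=0 v=0
  t=0 PE[1][1]: acc=0 h=0 v=0
  t=1 PE[0][1]: acc=32 h=4 v=8
  t=1 PE[1][0]: acc=48 h=6 v=8
  t=1 PE[1][1]: acc=0 h=0 v=0
  t=2 PE[0][1]: acc=56 h=4 v=6
  t=2 PE[1][0]: acc=58 h=2 v=5
  t=2 PE[1][1]: acc=48 h=6 v=8
  t=3 PE[0][1]: acc=63 h=7 v=1
  t=3 PE[1][0]: acc=66 h=1 v=8
  t=3 PE[1][1]: acc=60 h=2 v=6
  t=4 PE[0][1]: acc=63 h=0 v=0
  t=4 PE[1][0]: acc=66 h=0 v=0
  t=4 PE[1][1]: acc=61 h=1 v=1

PE[1][1].acc = 61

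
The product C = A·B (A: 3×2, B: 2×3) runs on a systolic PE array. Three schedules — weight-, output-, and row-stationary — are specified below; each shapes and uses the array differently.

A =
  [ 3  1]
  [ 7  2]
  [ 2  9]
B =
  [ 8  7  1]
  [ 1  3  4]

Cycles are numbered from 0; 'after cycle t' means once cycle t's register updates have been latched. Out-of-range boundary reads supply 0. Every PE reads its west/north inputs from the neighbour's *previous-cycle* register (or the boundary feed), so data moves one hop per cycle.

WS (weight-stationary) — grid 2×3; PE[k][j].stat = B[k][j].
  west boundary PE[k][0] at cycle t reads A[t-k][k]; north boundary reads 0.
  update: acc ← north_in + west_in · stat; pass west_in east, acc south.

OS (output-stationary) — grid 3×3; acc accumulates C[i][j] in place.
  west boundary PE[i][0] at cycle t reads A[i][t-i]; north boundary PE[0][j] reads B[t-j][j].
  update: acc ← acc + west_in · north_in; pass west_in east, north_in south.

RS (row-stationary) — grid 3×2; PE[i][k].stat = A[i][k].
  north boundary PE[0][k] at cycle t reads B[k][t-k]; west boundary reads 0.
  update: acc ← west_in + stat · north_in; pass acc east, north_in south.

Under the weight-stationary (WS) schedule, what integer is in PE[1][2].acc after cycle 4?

Tracing WS — 2×3 array, target PE[1][2]:
  t=0 PE[0][2]: acc=0 h=0 v=0
  t=0 PE[1][1]: acc=0 h=0 v=0
  t=0 PE[1][2]: acc=0 h=0 v=0
  t=1 PE[0][2]: acc=0 h=0 v=0
  t=1 PE[1][1]: acc=0 h=0 v=0
  t=1 PE[1][2]: acc=0 h=0 v=0
  t=2 PE[0][2]: acc=3 h=3 v=3
  t=2 PE[1][1]: acc=24 h=1 v=24
  t=2 PE[1][2]: acc=0 h=0 v=0
  t=3 PE[0][2]: acc=7 h=7 v=7
  t=3 PE[1][1]: acc=55 h=2 v=55
  t=3 PE[1][2]: acc=7 h=1 v=7
  t=4 PE[0][2]: acc=2 h=2 v=2
  t=4 PE[1][1]: acc=41 h=9 v=41
  t=4 PE[1][2]: acc=15 h=2 v=15

PE[1][2].acc = 15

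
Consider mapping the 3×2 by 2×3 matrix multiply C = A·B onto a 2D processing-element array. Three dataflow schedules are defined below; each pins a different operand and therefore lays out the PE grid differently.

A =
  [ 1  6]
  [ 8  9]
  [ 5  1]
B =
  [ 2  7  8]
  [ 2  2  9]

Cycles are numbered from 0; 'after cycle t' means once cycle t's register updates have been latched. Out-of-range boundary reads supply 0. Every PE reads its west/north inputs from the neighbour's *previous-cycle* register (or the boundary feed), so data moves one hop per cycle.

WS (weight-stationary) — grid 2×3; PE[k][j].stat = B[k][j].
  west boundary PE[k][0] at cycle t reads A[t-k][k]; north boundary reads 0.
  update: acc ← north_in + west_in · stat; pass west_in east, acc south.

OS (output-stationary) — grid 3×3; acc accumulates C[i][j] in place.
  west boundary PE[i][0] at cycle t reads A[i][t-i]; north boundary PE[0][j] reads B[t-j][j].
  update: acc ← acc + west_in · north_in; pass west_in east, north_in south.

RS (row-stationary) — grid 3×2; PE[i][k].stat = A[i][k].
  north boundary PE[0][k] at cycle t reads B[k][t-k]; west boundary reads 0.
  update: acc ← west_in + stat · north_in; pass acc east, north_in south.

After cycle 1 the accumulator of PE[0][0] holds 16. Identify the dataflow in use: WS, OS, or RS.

WS [2×3] PE[0][0] across cycles:
  step 0 · PE0,0: acc=2; fwd→1 fwd↓2
  step 1 · PE0,0: acc=16; fwd→8 fwd↓16
OS [3×3] PE[0][0] across cycles:
  step 0 · PE0,0: acc=2; fwd→1 fwd↓2
  step 1 · PE0,0: acc=14; fwd→6 fwd↓2
RS [3×2] PE[0][0] across cycles:
  step 0 · PE0,0: acc=2; fwd→2 fwd↓2
  step 1 · PE0,0: acc=7; fwd→7 fwd↓7

dataflow = WS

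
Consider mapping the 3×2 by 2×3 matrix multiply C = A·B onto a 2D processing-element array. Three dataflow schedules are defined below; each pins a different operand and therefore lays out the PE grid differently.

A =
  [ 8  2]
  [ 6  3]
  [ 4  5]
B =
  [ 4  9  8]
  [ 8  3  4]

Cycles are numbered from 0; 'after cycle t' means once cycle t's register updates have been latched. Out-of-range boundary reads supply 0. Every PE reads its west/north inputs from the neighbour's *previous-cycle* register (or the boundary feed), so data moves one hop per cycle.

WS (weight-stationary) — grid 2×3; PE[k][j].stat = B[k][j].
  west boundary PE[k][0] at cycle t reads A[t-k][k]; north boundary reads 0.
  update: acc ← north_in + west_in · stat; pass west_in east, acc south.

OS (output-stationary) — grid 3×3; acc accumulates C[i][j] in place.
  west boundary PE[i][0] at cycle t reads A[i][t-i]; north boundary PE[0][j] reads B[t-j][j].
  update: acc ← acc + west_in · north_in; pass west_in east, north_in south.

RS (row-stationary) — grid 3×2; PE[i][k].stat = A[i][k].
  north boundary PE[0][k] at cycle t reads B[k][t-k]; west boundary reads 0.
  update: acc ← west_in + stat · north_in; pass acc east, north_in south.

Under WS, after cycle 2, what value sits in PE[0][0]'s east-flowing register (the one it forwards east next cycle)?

Tracing WS — 2×3 array, target PE[0][0]:
  c0 r0c0: 32 / 8 / 32
  c1 r0c0: 24 / 6 / 24
  c2 r0c0: 16 / 4 / 16

register = 4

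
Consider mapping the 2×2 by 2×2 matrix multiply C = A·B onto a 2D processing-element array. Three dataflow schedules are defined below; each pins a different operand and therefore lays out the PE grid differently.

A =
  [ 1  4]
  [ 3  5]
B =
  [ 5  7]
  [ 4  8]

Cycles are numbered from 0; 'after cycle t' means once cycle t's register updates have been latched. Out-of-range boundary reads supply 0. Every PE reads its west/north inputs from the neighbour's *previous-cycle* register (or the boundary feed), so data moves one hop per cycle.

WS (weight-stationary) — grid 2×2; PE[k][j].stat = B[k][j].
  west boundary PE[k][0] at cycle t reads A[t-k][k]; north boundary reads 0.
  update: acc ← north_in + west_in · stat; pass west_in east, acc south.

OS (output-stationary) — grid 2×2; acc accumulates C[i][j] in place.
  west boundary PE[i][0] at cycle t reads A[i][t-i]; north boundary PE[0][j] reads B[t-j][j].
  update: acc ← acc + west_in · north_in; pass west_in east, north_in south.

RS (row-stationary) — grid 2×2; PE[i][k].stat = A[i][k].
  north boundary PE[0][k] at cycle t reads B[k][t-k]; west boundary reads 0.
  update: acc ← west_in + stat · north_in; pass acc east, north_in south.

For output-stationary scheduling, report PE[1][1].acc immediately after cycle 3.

Tracing OS — 2×2 array, target PE[1][1]:
  @0  [0,1]  acc 0  |  →0  ↓0
  @0  [1,0]  acc 0  |  →0  ↓0
  @0  [1,1]  acc 0  |  →0  ↓0
  @1  [0,1]  acc 7  |  →1  ↓7
  @1  [1,0]  acc 15  |  →3  ↓5
  @1  [1,1]  acc 0  |  →0  ↓0
  @2  [0,1]  acc 39  |  →4  ↓8
  @2  [1,0]  acc 35  |  →5  ↓4
  @2  [1,1]  acc 21  |  →3  ↓7
  @3  [0,1]  acc 39  |  →0  ↓0
  @3  [1,0]  acc 35  |  →0  ↓0
  @3  [1,1]  acc 61  |  →5  ↓8

PE[1][1].acc = 61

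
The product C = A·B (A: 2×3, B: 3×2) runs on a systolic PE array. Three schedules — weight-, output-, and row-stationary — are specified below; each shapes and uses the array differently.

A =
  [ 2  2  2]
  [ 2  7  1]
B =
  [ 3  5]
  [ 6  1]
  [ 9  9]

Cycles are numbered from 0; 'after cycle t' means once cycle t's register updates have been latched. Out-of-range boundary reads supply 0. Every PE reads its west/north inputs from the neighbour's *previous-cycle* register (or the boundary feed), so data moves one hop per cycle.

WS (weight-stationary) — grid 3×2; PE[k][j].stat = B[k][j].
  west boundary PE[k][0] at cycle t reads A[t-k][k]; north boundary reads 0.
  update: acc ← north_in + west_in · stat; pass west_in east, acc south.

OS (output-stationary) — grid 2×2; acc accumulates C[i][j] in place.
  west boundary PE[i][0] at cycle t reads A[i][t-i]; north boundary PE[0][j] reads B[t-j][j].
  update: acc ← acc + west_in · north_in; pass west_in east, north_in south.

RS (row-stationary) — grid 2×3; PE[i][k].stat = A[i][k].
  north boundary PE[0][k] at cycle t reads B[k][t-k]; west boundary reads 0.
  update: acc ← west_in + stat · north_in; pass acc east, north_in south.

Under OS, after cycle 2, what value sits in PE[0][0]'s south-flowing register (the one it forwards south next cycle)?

register = 9

Tracing OS — 2×2 array, target PE[0][0]:
  @0  [0,0]  acc 6  |  →2  ↓3
  @1  [0,0]  acc 18  |  →2  ↓6
  @2  [0,0]  acc 36  |  →2  ↓9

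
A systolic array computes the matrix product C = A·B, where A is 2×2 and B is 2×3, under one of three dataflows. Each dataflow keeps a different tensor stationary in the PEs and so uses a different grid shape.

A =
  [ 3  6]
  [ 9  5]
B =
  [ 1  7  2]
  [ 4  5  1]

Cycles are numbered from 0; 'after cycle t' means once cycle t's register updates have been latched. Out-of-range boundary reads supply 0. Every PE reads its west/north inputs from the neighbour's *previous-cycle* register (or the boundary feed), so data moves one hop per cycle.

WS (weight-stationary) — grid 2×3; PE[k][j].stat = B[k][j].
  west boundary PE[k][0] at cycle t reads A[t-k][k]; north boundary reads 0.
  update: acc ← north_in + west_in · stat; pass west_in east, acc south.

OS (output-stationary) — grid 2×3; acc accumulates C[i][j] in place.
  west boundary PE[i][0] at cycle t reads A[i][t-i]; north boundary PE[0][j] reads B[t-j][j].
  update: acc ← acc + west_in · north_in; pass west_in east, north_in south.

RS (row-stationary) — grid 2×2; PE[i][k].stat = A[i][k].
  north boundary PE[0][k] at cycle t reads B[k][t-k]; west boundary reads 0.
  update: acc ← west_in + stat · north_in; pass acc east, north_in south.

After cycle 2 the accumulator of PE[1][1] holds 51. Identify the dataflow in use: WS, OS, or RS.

— WS: 2×3; PE[1][1] trace:
  [0] (1,1) acc=0 (h:0 v:0)
  [1] (1,1) acc=0 (h:0 v:0)
  [2] (1,1) acc=51 (h:6 v:51)
— OS: 2×3; PE[1][1] trace:
  [0] (1,1) acc=0 (h:0 v:0)
  [1] (1,1) acc=0 (h:0 v:0)
  [2] (1,1) acc=63 (h:9 v:7)
— RS: 2×2; PE[1][1] trace:
  [0] (1,1) acc=0 (h:0 v:0)
  [1] (1,1) acc=0 (h:0 v:0)
  [2] (1,1) acc=29 (h:29 v:4)

dataflow = WS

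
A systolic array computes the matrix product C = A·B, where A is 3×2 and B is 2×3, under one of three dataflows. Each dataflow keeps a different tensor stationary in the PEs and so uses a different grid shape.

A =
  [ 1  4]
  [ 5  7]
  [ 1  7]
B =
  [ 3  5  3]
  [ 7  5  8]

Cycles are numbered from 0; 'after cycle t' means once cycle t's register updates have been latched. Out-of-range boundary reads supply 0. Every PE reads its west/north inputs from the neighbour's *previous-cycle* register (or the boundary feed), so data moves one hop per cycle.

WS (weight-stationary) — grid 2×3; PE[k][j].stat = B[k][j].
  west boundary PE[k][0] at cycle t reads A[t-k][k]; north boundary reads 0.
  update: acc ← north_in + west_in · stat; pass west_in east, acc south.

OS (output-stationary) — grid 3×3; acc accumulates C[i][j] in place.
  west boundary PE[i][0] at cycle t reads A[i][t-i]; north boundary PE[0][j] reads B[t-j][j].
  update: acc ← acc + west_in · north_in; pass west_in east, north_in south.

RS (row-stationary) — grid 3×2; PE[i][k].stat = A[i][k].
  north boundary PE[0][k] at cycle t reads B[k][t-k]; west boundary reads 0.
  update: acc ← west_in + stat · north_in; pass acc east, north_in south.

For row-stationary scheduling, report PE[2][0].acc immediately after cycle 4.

PE[2][0].acc = 3

RS 3×2: PE[2][0] cycle-by-cycle (with neighbour feeds):
  t=0 PE[1][0]: acc=0 h=0 v=0
  t=0 PE[2][0]: acc=0 h=0 v=0
  t=1 PE[1][0]: acc=15 h=15 v=3
  t=1 PE[2][0]: acc=0 h=0 v=0
  t=2 PE[1][0]: acc=25 h=25 v=5
  t=2 PE[2][0]: acc=3 h=3 v=3
  t=3 PE[1][0]: acc=15 h=15 v=3
  t=3 PE[2][0]: acc=5 h=5 v=5
  t=4 PE[1][0]: acc=0 h=0 v=0
  t=4 PE[2][0]: acc=3 h=3 v=3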